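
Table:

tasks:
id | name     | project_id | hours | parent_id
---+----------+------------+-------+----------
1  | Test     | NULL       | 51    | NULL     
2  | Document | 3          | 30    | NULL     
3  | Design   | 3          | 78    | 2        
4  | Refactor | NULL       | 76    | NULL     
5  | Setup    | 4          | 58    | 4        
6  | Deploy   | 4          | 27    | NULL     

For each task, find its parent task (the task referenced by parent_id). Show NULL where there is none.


This is a self-join: tasks is joined to a second copy of itself, matching each row's parent_id to another row's id. Use LEFT JOIN so rows with parent_id=NULL are kept.
  - task 1 (Test): parent_id=NULL -> NULL
  - task 2 (Document): parent_id=NULL -> NULL
  - task 3 (Design): parent_id=2 -> Document
  - task 4 (Refactor): parent_id=NULL -> NULL
  - task 5 (Setup): parent_id=4 -> Refactor
  - task 6 (Deploy): parent_id=NULL -> NULL

SQL:
SELECT a.name AS item, b.name AS parent
FROM tasks a
LEFT JOIN tasks b ON a.parent_id = b.id

Result:
item     | parent  
---------+---------
Test     | NULL    
Document | NULL    
Design   | Document
Refactor | NULL    
Setup    | Refactor
Deploy   | NULL    


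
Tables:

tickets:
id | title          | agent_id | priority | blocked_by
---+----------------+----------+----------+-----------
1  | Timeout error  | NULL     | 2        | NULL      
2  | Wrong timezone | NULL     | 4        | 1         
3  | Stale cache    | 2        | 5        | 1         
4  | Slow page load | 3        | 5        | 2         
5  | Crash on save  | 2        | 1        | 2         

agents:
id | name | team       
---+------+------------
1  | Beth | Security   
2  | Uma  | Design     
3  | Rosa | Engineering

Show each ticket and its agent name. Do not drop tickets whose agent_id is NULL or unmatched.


LEFT JOIN keeps every row from tickets (the left table); where agent_id has no match in agents, the agent columns become NULL. Walk through each ticket:
  - ticket 1 (Timeout error): agent_id=NULL, no match -> kept with NULL
  - ticket 2 (Wrong timezone): agent_id=NULL, no match -> kept with NULL
  - ticket 3 (Stale cache): agent_id=2 -> matches Uma
  - ticket 4 (Slow page load): agent_id=3 -> matches Rosa
  - ticket 5 (Crash on save): agent_id=2 -> matches Uma
All 5 rows appear; 2 have NULL agent.

SQL:
SELECT a.title, b.name AS agent
FROM tickets a
LEFT JOIN agents b ON a.agent_id = b.id

Result:
title          | agent
---------------+------
Timeout error  | NULL 
Wrong timezone | NULL 
Stale cache    | Uma  
Slow page load | Rosa 
Crash on save  | Uma  


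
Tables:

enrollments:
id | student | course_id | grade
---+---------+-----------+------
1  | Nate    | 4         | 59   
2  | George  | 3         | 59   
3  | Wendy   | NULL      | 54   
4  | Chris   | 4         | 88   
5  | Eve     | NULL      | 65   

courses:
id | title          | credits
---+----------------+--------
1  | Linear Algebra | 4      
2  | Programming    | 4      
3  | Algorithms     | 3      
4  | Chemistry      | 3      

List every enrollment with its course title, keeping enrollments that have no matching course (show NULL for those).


LEFT JOIN keeps every row from enrollments (the left table); where course_id has no match in courses, the course columns become NULL. Walk through each enrollment:
  - enrollment 1 (Nate): course_id=4 -> matches Chemistry
  - enrollment 2 (George): course_id=3 -> matches Algorithms
  - enrollment 3 (Wendy): course_id=NULL, no match -> kept with NULL
  - enrollment 4 (Chris): course_id=4 -> matches Chemistry
  - enrollment 5 (Eve): course_id=NULL, no match -> kept with NULL
All 5 rows appear; 2 have NULL course.

SQL:
SELECT a.student, b.title AS course
FROM enrollments a
LEFT JOIN courses b ON a.course_id = b.id

Result:
student | course    
--------+-----------
Nate    | Chemistry 
George  | Algorithms
Wendy   | NULL      
Chris   | Chemistry 
Eve     | NULL      


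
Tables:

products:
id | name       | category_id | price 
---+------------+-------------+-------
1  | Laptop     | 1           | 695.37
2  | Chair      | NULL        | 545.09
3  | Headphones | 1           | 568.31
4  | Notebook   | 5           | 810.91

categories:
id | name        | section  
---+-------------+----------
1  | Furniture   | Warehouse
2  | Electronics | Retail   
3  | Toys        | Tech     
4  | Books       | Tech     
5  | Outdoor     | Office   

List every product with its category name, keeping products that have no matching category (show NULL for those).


LEFT JOIN keeps every row from products (the left table); where category_id has no match in categories, the category columns become NULL. Walk through each product:
  - product 1 (Laptop): category_id=1 -> matches Furniture
  - product 2 (Chair): category_id=NULL, no match -> kept with NULL
  - product 3 (Headphones): category_id=1 -> matches Furniture
  - product 4 (Notebook): category_id=5 -> matches Outdoor
All 4 rows appear; 1 has NULL category.

SQL:
SELECT a.name, b.name AS category
FROM products a
LEFT JOIN categories b ON a.category_id = b.id

Result:
name       | category 
-----------+----------
Laptop     | Furniture
Chair      | NULL     
Headphones | Furniture
Notebook   | Outdoor  


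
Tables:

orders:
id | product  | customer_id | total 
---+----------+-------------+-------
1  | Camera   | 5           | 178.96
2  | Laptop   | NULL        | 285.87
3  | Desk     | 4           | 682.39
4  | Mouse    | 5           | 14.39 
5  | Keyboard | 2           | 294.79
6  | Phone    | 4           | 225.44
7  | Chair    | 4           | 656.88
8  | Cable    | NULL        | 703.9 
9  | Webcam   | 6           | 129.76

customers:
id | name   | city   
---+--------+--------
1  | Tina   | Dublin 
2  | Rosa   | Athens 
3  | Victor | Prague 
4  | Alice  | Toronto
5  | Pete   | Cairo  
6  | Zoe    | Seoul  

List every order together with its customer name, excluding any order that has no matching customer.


INNER JOIN keeps only orders rows whose customer_id matches an id in customers. Walk through each order:
  - order 1 (Camera): customer_id=5 -> matches Pete
  - order 2 (Laptop): customer_id=NULL, no match -> dropped
  - order 3 (Desk): customer_id=4 -> matches Alice
  - order 4 (Mouse): customer_id=5 -> matches Pete
  - order 5 (Keyboard): customer_id=2 -> matches Rosa
  - order 6 (Phone): customer_id=4 -> matches Alice
  - order 7 (Chair): customer_id=4 -> matches Alice
  - order 8 (Cable): customer_id=NULL, no match -> dropped
  - order 9 (Webcam): customer_id=6 -> matches Zoe
So 2 of 9 rows are dropped.

SQL:
SELECT a.product, b.name AS customer
FROM orders a
INNER JOIN customers b ON a.customer_id = b.id

Result:
product  | customer
---------+---------
Camera   | Pete    
Desk     | Alice   
Mouse    | Pete    
Keyboard | Rosa    
Phone    | Alice   
Chair    | Alice   
Webcam   | Zoe     


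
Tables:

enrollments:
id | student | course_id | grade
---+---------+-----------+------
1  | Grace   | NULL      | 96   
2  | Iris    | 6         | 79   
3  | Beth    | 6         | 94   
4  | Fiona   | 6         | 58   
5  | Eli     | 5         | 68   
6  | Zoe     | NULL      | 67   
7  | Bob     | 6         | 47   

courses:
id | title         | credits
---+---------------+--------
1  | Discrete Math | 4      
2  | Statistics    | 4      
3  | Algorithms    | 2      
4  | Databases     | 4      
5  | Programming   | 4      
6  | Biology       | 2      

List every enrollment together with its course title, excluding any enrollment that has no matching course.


INNER JOIN keeps only enrollments rows whose course_id matches an id in courses. Walk through each enrollment:
  - enrollment 1 (Grace): course_id=NULL, no match -> dropped
  - enrollment 2 (Iris): course_id=6 -> matches Biology
  - enrollment 3 (Beth): course_id=6 -> matches Biology
  - enrollment 4 (Fiona): course_id=6 -> matches Biology
  - enrollment 5 (Eli): course_id=5 -> matches Programming
  - enrollment 6 (Zoe): course_id=NULL, no match -> dropped
  - enrollment 7 (Bob): course_id=6 -> matches Biology
So 2 of 7 rows are dropped.

SQL:
SELECT a.student, b.title AS course
FROM enrollments a
INNER JOIN courses b ON a.course_id = b.id

Result:
student | course     
--------+------------
Iris    | Biology    
Beth    | Biology    
Fiona   | Biology    
Eli     | Programming
Bob     | Biology    


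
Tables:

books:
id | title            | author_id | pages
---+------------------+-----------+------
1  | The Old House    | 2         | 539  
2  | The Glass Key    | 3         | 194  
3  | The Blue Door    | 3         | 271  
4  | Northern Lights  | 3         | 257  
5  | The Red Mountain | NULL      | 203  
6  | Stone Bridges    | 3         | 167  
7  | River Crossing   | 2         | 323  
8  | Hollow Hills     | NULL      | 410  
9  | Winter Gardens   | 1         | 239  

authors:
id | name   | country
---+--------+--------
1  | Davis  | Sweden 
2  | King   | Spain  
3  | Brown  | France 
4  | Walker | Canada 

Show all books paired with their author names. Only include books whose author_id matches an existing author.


INNER JOIN keeps only books rows whose author_id matches an id in authors. Walk through each book:
  - book 1 (The Old House): author_id=2 -> matches King
  - book 2 (The Glass Key): author_id=3 -> matches Brown
  - book 3 (The Blue Door): author_id=3 -> matches Brown
  - book 4 (Northern Lights): author_id=3 -> matches Brown
  - book 5 (The Red Mountain): author_id=NULL, no match -> dropped
  - book 6 (Stone Bridges): author_id=3 -> matches Brown
  - book 7 (River Crossing): author_id=2 -> matches King
  - book 8 (Hollow Hills): author_id=NULL, no match -> dropped
  - book 9 (Winter Gardens): author_id=1 -> matches Davis
So 2 of 9 rows are dropped.

SQL:
SELECT a.title, b.name AS author
FROM books a
INNER JOIN authors b ON a.author_id = b.id

Result:
title           | author
----------------+-------
The Old House   | King  
The Glass Key   | Brown 
The Blue Door   | Brown 
Northern Lights | Brown 
Stone Bridges   | Brown 
River Crossing  | King  
Winter Gardens  | Davis 


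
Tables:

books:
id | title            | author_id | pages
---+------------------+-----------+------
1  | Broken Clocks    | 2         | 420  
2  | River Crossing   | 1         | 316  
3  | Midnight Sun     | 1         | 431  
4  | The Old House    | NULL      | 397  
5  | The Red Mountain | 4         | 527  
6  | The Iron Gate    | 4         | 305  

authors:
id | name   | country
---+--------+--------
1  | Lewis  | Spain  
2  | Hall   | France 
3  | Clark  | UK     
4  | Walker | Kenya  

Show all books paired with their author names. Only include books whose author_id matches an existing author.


INNER JOIN keeps only books rows whose author_id matches an id in authors. Walk through each book:
  - book 1 (Broken Clocks): author_id=2 -> matches Hall
  - book 2 (River Crossing): author_id=1 -> matches Lewis
  - book 3 (Midnight Sun): author_id=1 -> matches Lewis
  - book 4 (The Old House): author_id=NULL, no match -> dropped
  - book 5 (The Red Mountain): author_id=4 -> matches Walker
  - book 6 (The Iron Gate): author_id=4 -> matches Walker
So 1 of 6 rows is dropped.

SQL:
SELECT a.title, b.name AS author
FROM books a
INNER JOIN authors b ON a.author_id = b.id

Result:
title            | author
-----------------+-------
Broken Clocks    | Hall  
River Crossing   | Lewis 
Midnight Sun     | Lewis 
The Red Mountain | Walker
The Iron Gate    | Walker


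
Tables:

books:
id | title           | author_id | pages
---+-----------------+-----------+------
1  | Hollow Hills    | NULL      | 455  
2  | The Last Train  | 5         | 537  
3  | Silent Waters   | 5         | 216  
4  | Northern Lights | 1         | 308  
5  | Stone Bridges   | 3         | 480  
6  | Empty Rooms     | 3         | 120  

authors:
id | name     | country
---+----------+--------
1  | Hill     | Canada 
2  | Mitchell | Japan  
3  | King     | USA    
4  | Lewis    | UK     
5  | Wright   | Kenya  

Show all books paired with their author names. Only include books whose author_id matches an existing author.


INNER JOIN keeps only books rows whose author_id matches an id in authors. Walk through each book:
  - book 1 (Hollow Hills): author_id=NULL, no match -> dropped
  - book 2 (The Last Train): author_id=5 -> matches Wright
  - book 3 (Silent Waters): author_id=5 -> matches Wright
  - book 4 (Northern Lights): author_id=1 -> matches Hill
  - book 5 (Stone Bridges): author_id=3 -> matches King
  - book 6 (Empty Rooms): author_id=3 -> matches King
So 1 of 6 rows is dropped.

SQL:
SELECT a.title, b.name AS author
FROM books a
INNER JOIN authors b ON a.author_id = b.id

Result:
title           | author
----------------+-------
The Last Train  | Wright
Silent Waters   | Wright
Northern Lights | Hill  
Stone Bridges   | King  
Empty Rooms     | King  


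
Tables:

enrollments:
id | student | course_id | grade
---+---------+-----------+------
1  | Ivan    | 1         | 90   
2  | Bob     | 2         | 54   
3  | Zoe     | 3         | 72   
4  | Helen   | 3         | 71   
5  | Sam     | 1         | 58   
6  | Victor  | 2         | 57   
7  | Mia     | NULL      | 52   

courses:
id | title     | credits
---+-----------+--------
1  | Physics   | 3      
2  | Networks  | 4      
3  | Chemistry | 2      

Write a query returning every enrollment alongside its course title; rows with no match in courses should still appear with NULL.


LEFT JOIN keeps every row from enrollments (the left table); where course_id has no match in courses, the course columns become NULL. Walk through each enrollment:
  - enrollment 1 (Ivan): course_id=1 -> matches Physics
  - enrollment 2 (Bob): course_id=2 -> matches Networks
  - enrollment 3 (Zoe): course_id=3 -> matches Chemistry
  - enrollment 4 (Helen): course_id=3 -> matches Chemistry
  - enrollment 5 (Sam): course_id=1 -> matches Physics
  - enrollment 6 (Victor): course_id=2 -> matches Networks
  - enrollment 7 (Mia): course_id=NULL, no match -> kept with NULL
All 7 rows appear; 1 has NULL course.

SQL:
SELECT a.student, b.title AS course
FROM enrollments a
LEFT JOIN courses b ON a.course_id = b.id

Result:
student | course   
--------+----------
Ivan    | Physics  
Bob     | Networks 
Zoe     | Chemistry
Helen   | Chemistry
Sam     | Physics  
Victor  | Networks 
Mia     | NULL     


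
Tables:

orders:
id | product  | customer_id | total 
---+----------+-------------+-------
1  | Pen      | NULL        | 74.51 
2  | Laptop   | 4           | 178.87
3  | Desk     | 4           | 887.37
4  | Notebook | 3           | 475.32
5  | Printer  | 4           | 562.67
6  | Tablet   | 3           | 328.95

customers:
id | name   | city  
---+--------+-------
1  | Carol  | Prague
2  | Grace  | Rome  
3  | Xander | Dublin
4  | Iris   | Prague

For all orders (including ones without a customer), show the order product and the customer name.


LEFT JOIN keeps every row from orders (the left table); where customer_id has no match in customers, the customer columns become NULL. Walk through each order:
  - order 1 (Pen): customer_id=NULL, no match -> kept with NULL
  - order 2 (Laptop): customer_id=4 -> matches Iris
  - order 3 (Desk): customer_id=4 -> matches Iris
  - order 4 (Notebook): customer_id=3 -> matches Xander
  - order 5 (Printer): customer_id=4 -> matches Iris
  - order 6 (Tablet): customer_id=3 -> matches Xander
All 6 rows appear; 1 has NULL customer.

SQL:
SELECT a.product, b.name AS customer
FROM orders a
LEFT JOIN customers b ON a.customer_id = b.id

Result:
product  | customer
---------+---------
Pen      | NULL    
Laptop   | Iris    
Desk     | Iris    
Notebook | Xander  
Printer  | Iris    
Tablet   | Xander  


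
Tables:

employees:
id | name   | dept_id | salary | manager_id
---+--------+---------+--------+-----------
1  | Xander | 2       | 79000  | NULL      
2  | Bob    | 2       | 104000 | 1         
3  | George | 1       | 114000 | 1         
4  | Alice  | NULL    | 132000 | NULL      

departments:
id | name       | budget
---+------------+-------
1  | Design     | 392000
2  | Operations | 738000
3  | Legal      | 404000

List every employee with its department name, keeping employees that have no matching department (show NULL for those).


LEFT JOIN keeps every row from employees (the left table); where dept_id has no match in departments, the department columns become NULL. Walk through each employee:
  - employee 1 (Xander): dept_id=2 -> matches Operations
  - employee 2 (Bob): dept_id=2 -> matches Operations
  - employee 3 (George): dept_id=1 -> matches Design
  - employee 4 (Alice): dept_id=NULL, no match -> kept with NULL
All 4 rows appear; 1 has NULL department.

SQL:
SELECT a.name, b.name AS department
FROM employees a
LEFT JOIN departments b ON a.dept_id = b.id

Result:
name   | department
-------+-----------
Xander | Operations
Bob    | Operations
George | Design    
Alice  | NULL      


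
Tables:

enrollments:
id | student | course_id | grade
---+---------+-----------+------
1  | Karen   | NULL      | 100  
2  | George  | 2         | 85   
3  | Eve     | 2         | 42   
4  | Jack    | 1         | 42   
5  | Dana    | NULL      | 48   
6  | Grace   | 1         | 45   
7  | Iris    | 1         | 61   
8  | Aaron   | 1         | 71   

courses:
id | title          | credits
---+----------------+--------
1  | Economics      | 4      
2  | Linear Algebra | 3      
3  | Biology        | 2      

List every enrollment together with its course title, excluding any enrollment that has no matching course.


INNER JOIN keeps only enrollments rows whose course_id matches an id in courses. Walk through each enrollment:
  - enrollment 1 (Karen): course_id=NULL, no match -> dropped
  - enrollment 2 (George): course_id=2 -> matches Linear Algebra
  - enrollment 3 (Eve): course_id=2 -> matches Linear Algebra
  - enrollment 4 (Jack): course_id=1 -> matches Economics
  - enrollment 5 (Dana): course_id=NULL, no match -> dropped
  - enrollment 6 (Grace): course_id=1 -> matches Economics
  - enrollment 7 (Iris): course_id=1 -> matches Economics
  - enrollment 8 (Aaron): course_id=1 -> matches Economics
So 2 of 8 rows are dropped.

SQL:
SELECT a.student, b.title AS course
FROM enrollments a
INNER JOIN courses b ON a.course_id = b.id

Result:
student | course        
--------+---------------
George  | Linear Algebra
Eve     | Linear Algebra
Jack    | Economics     
Grace   | Economics     
Iris    | Economics     
Aaron   | Economics     


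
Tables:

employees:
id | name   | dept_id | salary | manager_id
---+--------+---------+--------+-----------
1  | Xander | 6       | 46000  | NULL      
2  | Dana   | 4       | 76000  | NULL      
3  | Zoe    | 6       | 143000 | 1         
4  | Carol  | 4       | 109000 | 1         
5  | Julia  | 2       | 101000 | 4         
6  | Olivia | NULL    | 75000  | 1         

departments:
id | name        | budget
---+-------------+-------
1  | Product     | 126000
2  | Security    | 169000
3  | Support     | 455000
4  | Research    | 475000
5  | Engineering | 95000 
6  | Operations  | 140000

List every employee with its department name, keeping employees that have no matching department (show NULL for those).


LEFT JOIN keeps every row from employees (the left table); where dept_id has no match in departments, the department columns become NULL. Walk through each employee:
  - employee 1 (Xander): dept_id=6 -> matches Operations
  - employee 2 (Dana): dept_id=4 -> matches Research
  - employee 3 (Zoe): dept_id=6 -> matches Operations
  - employee 4 (Carol): dept_id=4 -> matches Research
  - employee 5 (Julia): dept_id=2 -> matches Security
  - employee 6 (Olivia): dept_id=NULL, no match -> kept with NULL
All 6 rows appear; 1 has NULL department.

SQL:
SELECT a.name, b.name AS department
FROM employees a
LEFT JOIN departments b ON a.dept_id = b.id

Result:
name   | department
-------+-----------
Xander | Operations
Dana   | Research  
Zoe    | Operations
Carol  | Research  
Julia  | Security  
Olivia | NULL      


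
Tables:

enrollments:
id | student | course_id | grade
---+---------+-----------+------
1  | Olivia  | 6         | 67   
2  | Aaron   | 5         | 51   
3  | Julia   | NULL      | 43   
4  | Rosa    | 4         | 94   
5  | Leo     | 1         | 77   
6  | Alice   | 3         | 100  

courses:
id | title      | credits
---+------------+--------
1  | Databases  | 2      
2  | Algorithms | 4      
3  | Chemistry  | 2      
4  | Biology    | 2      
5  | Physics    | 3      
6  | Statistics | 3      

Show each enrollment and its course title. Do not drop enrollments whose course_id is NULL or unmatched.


LEFT JOIN keeps every row from enrollments (the left table); where course_id has no match in courses, the course columns become NULL. Walk through each enrollment:
  - enrollment 1 (Olivia): course_id=6 -> matches Statistics
  - enrollment 2 (Aaron): course_id=5 -> matches Physics
  - enrollment 3 (Julia): course_id=NULL, no match -> kept with NULL
  - enrollment 4 (Rosa): course_id=4 -> matches Biology
  - enrollment 5 (Leo): course_id=1 -> matches Databases
  - enrollment 6 (Alice): course_id=3 -> matches Chemistry
All 6 rows appear; 1 has NULL course.

SQL:
SELECT a.student, b.title AS course
FROM enrollments a
LEFT JOIN courses b ON a.course_id = b.id

Result:
student | course    
--------+-----------
Olivia  | Statistics
Aaron   | Physics   
Julia   | NULL      
Rosa    | Biology   
Leo     | Databases 
Alice   | Chemistry 


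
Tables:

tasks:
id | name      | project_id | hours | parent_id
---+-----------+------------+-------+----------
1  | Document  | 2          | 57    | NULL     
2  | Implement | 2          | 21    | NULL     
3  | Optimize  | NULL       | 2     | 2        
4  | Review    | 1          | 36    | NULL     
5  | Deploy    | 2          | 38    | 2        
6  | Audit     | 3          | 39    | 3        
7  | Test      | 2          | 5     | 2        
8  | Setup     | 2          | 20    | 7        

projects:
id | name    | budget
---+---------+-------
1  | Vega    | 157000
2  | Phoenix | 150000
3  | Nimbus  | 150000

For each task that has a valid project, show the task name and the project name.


INNER JOIN keeps only tasks rows whose project_id matches an id in projects. Walk through each task:
  - task 1 (Document): project_id=2 -> matches Phoenix
  - task 2 (Implement): project_id=2 -> matches Phoenix
  - task 3 (Optimize): project_id=NULL, no match -> dropped
  - task 4 (Review): project_id=1 -> matches Vega
  - task 5 (Deploy): project_id=2 -> matches Phoenix
  - task 6 (Audit): project_id=3 -> matches Nimbus
  - task 7 (Test): project_id=2 -> matches Phoenix
  - task 8 (Setup): project_id=2 -> matches Phoenix
So 1 of 8 rows is dropped.

SQL:
SELECT a.name, b.name AS project
FROM tasks a
INNER JOIN projects b ON a.project_id = b.id

Result:
name      | project
----------+--------
Document  | Phoenix
Implement | Phoenix
Review    | Vega   
Deploy    | Phoenix
Audit     | Nimbus 
Test      | Phoenix
Setup     | Phoenix


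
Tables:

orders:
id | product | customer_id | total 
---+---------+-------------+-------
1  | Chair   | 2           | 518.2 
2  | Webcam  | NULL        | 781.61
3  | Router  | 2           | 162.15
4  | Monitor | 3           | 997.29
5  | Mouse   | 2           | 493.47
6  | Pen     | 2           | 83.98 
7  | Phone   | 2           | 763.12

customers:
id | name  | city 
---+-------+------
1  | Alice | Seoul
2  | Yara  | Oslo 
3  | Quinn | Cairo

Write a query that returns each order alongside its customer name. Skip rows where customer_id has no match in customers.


INNER JOIN keeps only orders rows whose customer_id matches an id in customers. Walk through each order:
  - order 1 (Chair): customer_id=2 -> matches Yara
  - order 2 (Webcam): customer_id=NULL, no match -> dropped
  - order 3 (Router): customer_id=2 -> matches Yara
  - order 4 (Monitor): customer_id=3 -> matches Quinn
  - order 5 (Mouse): customer_id=2 -> matches Yara
  - order 6 (Pen): customer_id=2 -> matches Yara
  - order 7 (Phone): customer_id=2 -> matches Yara
So 1 of 7 rows is dropped.

SQL:
SELECT a.product, b.name AS customer
FROM orders a
INNER JOIN customers b ON a.customer_id = b.id

Result:
product | customer
--------+---------
Chair   | Yara    
Router  | Yara    
Monitor | Quinn   
Mouse   | Yara    
Pen     | Yara    
Phone   | Yara    


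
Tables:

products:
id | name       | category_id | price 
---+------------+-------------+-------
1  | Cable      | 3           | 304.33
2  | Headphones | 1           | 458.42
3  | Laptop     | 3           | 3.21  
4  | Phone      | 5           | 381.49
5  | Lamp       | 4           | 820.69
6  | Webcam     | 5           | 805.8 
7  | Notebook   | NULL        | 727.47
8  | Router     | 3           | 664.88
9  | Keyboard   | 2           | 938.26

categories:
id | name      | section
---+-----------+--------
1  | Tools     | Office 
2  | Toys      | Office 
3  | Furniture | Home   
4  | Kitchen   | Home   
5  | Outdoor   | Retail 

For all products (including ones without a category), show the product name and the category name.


LEFT JOIN keeps every row from products (the left table); where category_id has no match in categories, the category columns become NULL. Walk through each product:
  - product 1 (Cable): category_id=3 -> matches Furniture
  - product 2 (Headphones): category_id=1 -> matches Tools
  - product 3 (Laptop): category_id=3 -> matches Furniture
  - product 4 (Phone): category_id=5 -> matches Outdoor
  - product 5 (Lamp): category_id=4 -> matches Kitchen
  - product 6 (Webcam): category_id=5 -> matches Outdoor
  - product 7 (Notebook): category_id=NULL, no match -> kept with NULL
  - product 8 (Router): category_id=3 -> matches Furniture
  - product 9 (Keyboard): category_id=2 -> matches Toys
All 9 rows appear; 1 has NULL category.

SQL:
SELECT a.name, b.name AS category
FROM products a
LEFT JOIN categories b ON a.category_id = b.id

Result:
name       | category 
-----------+----------
Cable      | Furniture
Headphones | Tools    
Laptop     | Furniture
Phone      | Outdoor  
Lamp       | Kitchen  
Webcam     | Outdoor  
Notebook   | NULL     
Router     | Furniture
Keyboard   | Toys     


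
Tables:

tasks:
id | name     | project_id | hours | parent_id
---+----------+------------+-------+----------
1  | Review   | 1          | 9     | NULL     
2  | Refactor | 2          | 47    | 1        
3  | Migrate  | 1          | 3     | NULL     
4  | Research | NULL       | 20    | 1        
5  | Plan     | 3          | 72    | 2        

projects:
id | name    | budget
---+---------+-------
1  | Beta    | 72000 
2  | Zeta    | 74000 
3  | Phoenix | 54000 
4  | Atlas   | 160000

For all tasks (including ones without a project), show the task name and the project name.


LEFT JOIN keeps every row from tasks (the left table); where project_id has no match in projects, the project columns become NULL. Walk through each task:
  - task 1 (Review): project_id=1 -> matches Beta
  - task 2 (Refactor): project_id=2 -> matches Zeta
  - task 3 (Migrate): project_id=1 -> matches Beta
  - task 4 (Research): project_id=NULL, no match -> kept with NULL
  - task 5 (Plan): project_id=3 -> matches Phoenix
All 5 rows appear; 1 has NULL project.

SQL:
SELECT a.name, b.name AS project
FROM tasks a
LEFT JOIN projects b ON a.project_id = b.id

Result:
name     | project
---------+--------
Review   | Beta   
Refactor | Zeta   
Migrate  | Beta   
Research | NULL   
Plan     | Phoenix


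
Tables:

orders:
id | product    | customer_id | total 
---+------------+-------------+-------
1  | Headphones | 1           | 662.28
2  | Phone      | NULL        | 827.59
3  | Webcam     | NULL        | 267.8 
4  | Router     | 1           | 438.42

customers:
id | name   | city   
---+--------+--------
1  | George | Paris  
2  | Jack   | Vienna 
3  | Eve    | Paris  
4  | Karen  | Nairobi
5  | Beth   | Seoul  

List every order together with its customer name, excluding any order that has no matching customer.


INNER JOIN keeps only orders rows whose customer_id matches an id in customers. Walk through each order:
  - order 1 (Headphones): customer_id=1 -> matches George
  - order 2 (Phone): customer_id=NULL, no match -> dropped
  - order 3 (Webcam): customer_id=NULL, no match -> dropped
  - order 4 (Router): customer_id=1 -> matches George
So 2 of 4 rows are dropped.

SQL:
SELECT a.product, b.name AS customer
FROM orders a
INNER JOIN customers b ON a.customer_id = b.id

Result:
product    | customer
-----------+---------
Headphones | George  
Router     | George  


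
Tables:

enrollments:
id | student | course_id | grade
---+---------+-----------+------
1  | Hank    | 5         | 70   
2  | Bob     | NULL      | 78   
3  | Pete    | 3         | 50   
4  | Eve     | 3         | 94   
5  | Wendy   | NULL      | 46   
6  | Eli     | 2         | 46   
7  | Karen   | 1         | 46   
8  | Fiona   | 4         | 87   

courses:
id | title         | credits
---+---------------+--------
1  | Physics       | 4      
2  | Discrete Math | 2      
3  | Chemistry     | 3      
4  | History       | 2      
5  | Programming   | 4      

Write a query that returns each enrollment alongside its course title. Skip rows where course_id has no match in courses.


INNER JOIN keeps only enrollments rows whose course_id matches an id in courses. Walk through each enrollment:
  - enrollment 1 (Hank): course_id=5 -> matches Programming
  - enrollment 2 (Bob): course_id=NULL, no match -> dropped
  - enrollment 3 (Pete): course_id=3 -> matches Chemistry
  - enrollment 4 (Eve): course_id=3 -> matches Chemistry
  - enrollment 5 (Wendy): course_id=NULL, no match -> dropped
  - enrollment 6 (Eli): course_id=2 -> matches Discrete Math
  - enrollment 7 (Karen): course_id=1 -> matches Physics
  - enrollment 8 (Fiona): course_id=4 -> matches History
So 2 of 8 rows are dropped.

SQL:
SELECT a.student, b.title AS course
FROM enrollments a
INNER JOIN courses b ON a.course_id = b.id

Result:
student | course       
--------+--------------
Hank    | Programming  
Pete    | Chemistry    
Eve     | Chemistry    
Eli     | Discrete Math
Karen   | Physics      
Fiona   | History      


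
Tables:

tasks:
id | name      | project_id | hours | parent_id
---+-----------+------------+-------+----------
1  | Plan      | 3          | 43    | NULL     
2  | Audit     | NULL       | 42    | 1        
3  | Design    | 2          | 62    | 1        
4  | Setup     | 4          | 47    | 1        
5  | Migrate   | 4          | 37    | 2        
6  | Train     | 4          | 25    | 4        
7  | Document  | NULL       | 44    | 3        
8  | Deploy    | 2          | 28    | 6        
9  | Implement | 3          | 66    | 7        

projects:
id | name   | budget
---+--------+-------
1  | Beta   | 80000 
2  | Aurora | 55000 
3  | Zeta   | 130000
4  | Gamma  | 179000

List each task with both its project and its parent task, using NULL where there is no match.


Two LEFT JOINs from the same base table tasks: one to projects via project_id, one to tasks itself via parent_id. Both are LEFT so every task is preserved.
Match against projects:
  - task 1 (Plan): project_id=3 -> matches Zeta
  - task 2 (Audit): project_id=NULL, no match -> kept with NULL
  - task 3 (Design): project_id=2 -> matches Aurora
  - task 4 (Setup): project_id=4 -> matches Gamma
  - task 5 (Migrate): project_id=4 -> matches Gamma
  - task 6 (Train): project_id=4 -> matches Gamma
  - task 7 (Document): project_id=NULL, no match -> kept with NULL
  - task 8 (Deploy): project_id=2 -> matches Aurora
  - task 9 (Implement): project_id=3 -> matches Zeta
Match against tasks (self):
  - task 1 (Plan): parent_id=NULL -> NULL
  - task 2 (Audit): parent_id=1 -> Plan
  - task 3 (Design): parent_id=1 -> Plan
  - task 4 (Setup): parent_id=1 -> Plan
  - task 5 (Migrate): parent_id=2 -> Audit
  - task 6 (Train): parent_id=4 -> Setup
  - task 7 (Document): parent_id=3 -> Design
  - task 8 (Deploy): parent_id=6 -> Train
  - task 9 (Implement): parent_id=7 -> Document

SQL:
SELECT a.name, b.name AS project, c.name AS parent
FROM tasks a
LEFT JOIN projects b ON a.project_id = b.id
LEFT JOIN tasks c ON a.parent_id = c.id

Result:
name      | project | parent  
----------+---------+---------
Plan      | Zeta    | NULL    
Audit     | NULL    | Plan    
Design    | Aurora  | Plan    
Setup     | Gamma   | Plan    
Migrate   | Gamma   | Audit   
Train     | Gamma   | Setup   
Document  | NULL    | Design  
Deploy    | Aurora  | Train   
Implement | Zeta    | Document


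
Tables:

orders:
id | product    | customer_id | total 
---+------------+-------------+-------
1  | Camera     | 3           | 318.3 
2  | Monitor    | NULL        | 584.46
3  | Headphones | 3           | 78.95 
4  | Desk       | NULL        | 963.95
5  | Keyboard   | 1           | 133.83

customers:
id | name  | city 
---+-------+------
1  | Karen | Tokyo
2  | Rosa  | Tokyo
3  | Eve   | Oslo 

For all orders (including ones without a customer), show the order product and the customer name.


LEFT JOIN keeps every row from orders (the left table); where customer_id has no match in customers, the customer columns become NULL. Walk through each order:
  - order 1 (Camera): customer_id=3 -> matches Eve
  - order 2 (Monitor): customer_id=NULL, no match -> kept with NULL
  - order 3 (Headphones): customer_id=3 -> matches Eve
  - order 4 (Desk): customer_id=NULL, no match -> kept with NULL
  - order 5 (Keyboard): customer_id=1 -> matches Karen
All 5 rows appear; 2 have NULL customer.

SQL:
SELECT a.product, b.name AS customer
FROM orders a
LEFT JOIN customers b ON a.customer_id = b.id

Result:
product    | customer
-----------+---------
Camera     | Eve     
Monitor    | NULL    
Headphones | Eve     
Desk       | NULL    
Keyboard   | Karen   


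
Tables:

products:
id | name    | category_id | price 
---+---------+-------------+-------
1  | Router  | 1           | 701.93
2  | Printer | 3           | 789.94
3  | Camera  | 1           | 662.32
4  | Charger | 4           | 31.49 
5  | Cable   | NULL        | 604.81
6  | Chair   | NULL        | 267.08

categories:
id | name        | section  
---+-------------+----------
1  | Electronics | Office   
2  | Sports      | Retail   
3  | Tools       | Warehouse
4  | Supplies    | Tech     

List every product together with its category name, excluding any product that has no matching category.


INNER JOIN keeps only products rows whose category_id matches an id in categories. Walk through each product:
  - product 1 (Router): category_id=1 -> matches Electronics
  - product 2 (Printer): category_id=3 -> matches Tools
  - product 3 (Camera): category_id=1 -> matches Electronics
  - product 4 (Charger): category_id=4 -> matches Supplies
  - product 5 (Cable): category_id=NULL, no match -> dropped
  - product 6 (Chair): category_id=NULL, no match -> dropped
So 2 of 6 rows are dropped.

SQL:
SELECT a.name, b.name AS category
FROM products a
INNER JOIN categories b ON a.category_id = b.id

Result:
name    | category   
--------+------------
Router  | Electronics
Printer | Tools      
Camera  | Electronics
Charger | Supplies   


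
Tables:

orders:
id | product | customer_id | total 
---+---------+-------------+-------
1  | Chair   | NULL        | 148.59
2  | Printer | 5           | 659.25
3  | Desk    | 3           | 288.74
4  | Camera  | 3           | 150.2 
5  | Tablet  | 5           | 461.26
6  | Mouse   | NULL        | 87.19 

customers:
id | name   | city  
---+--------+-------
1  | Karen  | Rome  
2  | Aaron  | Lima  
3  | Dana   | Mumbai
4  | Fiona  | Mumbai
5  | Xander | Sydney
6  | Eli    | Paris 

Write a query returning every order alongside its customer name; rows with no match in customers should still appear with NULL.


LEFT JOIN keeps every row from orders (the left table); where customer_id has no match in customers, the customer columns become NULL. Walk through each order:
  - order 1 (Chair): customer_id=NULL, no match -> kept with NULL
  - order 2 (Printer): customer_id=5 -> matches Xander
  - order 3 (Desk): customer_id=3 -> matches Dana
  - order 4 (Camera): customer_id=3 -> matches Dana
  - order 5 (Tablet): customer_id=5 -> matches Xander
  - order 6 (Mouse): customer_id=NULL, no match -> kept with NULL
All 6 rows appear; 2 have NULL customer.

SQL:
SELECT a.product, b.name AS customer
FROM orders a
LEFT JOIN customers b ON a.customer_id = b.id

Result:
product | customer
--------+---------
Chair   | NULL    
Printer | Xander  
Desk    | Dana    
Camera  | Dana    
Tablet  | Xander  
Mouse   | NULL    


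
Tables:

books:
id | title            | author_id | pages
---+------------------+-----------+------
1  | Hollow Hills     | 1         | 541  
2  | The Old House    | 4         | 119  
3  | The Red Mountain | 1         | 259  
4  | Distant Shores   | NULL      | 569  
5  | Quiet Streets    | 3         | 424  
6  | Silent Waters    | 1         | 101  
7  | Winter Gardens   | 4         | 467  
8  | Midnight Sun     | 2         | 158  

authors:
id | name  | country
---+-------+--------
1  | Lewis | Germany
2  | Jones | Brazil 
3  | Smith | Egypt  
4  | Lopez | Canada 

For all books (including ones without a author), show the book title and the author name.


LEFT JOIN keeps every row from books (the left table); where author_id has no match in authors, the author columns become NULL. Walk through each book:
  - book 1 (Hollow Hills): author_id=1 -> matches Lewis
  - book 2 (The Old House): author_id=4 -> matches Lopez
  - book 3 (The Red Mountain): author_id=1 -> matches Lewis
  - book 4 (Distant Shores): author_id=NULL, no match -> kept with NULL
  - book 5 (Quiet Streets): author_id=3 -> matches Smith
  - book 6 (Silent Waters): author_id=1 -> matches Lewis
  - book 7 (Winter Gardens): author_id=4 -> matches Lopez
  - book 8 (Midnight Sun): author_id=2 -> matches Jones
All 8 rows appear; 1 has NULL author.

SQL:
SELECT a.title, b.name AS author
FROM books a
LEFT JOIN authors b ON a.author_id = b.id

Result:
title            | author
-----------------+-------
Hollow Hills     | Lewis 
The Old House    | Lopez 
The Red Mountain | Lewis 
Distant Shores   | NULL  
Quiet Streets    | Smith 
Silent Waters    | Lewis 
Winter Gardens   | Lopez 
Midnight Sun     | Jones 


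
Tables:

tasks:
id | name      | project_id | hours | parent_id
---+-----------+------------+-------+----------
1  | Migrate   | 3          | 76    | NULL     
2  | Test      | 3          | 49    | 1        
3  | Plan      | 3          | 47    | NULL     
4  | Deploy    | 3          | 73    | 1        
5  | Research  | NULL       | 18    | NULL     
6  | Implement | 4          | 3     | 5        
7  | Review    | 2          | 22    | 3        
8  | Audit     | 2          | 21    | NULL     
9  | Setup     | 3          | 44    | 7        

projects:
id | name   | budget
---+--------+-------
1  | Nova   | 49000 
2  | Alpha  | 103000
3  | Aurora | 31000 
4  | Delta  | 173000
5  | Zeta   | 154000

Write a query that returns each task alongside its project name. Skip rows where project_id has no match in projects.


INNER JOIN keeps only tasks rows whose project_id matches an id in projects. Walk through each task:
  - task 1 (Migrate): project_id=3 -> matches Aurora
  - task 2 (Test): project_id=3 -> matches Aurora
  - task 3 (Plan): project_id=3 -> matches Aurora
  - task 4 (Deploy): project_id=3 -> matches Aurora
  - task 5 (Research): project_id=NULL, no match -> dropped
  - task 6 (Implement): project_id=4 -> matches Delta
  - task 7 (Review): project_id=2 -> matches Alpha
  - task 8 (Audit): project_id=2 -> matches Alpha
  - task 9 (Setup): project_id=3 -> matches Aurora
So 1 of 9 rows is dropped.

SQL:
SELECT a.name, b.name AS project
FROM tasks a
INNER JOIN projects b ON a.project_id = b.id

Result:
name      | project
----------+--------
Migrate   | Aurora 
Test      | Aurora 
Plan      | Aurora 
Deploy    | Aurora 
Implement | Delta  
Review    | Alpha  
Audit     | Alpha  
Setup     | Aurora 


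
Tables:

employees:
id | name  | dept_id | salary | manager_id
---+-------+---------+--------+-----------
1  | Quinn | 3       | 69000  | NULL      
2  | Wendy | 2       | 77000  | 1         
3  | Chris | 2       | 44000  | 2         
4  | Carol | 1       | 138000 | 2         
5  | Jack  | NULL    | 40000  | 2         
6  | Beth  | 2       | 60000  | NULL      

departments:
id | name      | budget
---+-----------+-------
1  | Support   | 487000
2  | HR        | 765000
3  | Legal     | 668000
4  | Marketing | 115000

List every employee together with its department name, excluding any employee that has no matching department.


INNER JOIN keeps only employees rows whose dept_id matches an id in departments. Walk through each employee:
  - employee 1 (Quinn): dept_id=3 -> matches Legal
  - employee 2 (Wendy): dept_id=2 -> matches HR
  - employee 3 (Chris): dept_id=2 -> matches HR
  - employee 4 (Carol): dept_id=1 -> matches Support
  - employee 5 (Jack): dept_id=NULL, no match -> dropped
  - employee 6 (Beth): dept_id=2 -> matches HR
So 1 of 6 rows is dropped.

SQL:
SELECT a.name, b.name AS department
FROM employees a
INNER JOIN departments b ON a.dept_id = b.id

Result:
name  | department
------+-----------
Quinn | Legal     
Wendy | HR        
Chris | HR        
Carol | Support   
Beth  | HR        
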